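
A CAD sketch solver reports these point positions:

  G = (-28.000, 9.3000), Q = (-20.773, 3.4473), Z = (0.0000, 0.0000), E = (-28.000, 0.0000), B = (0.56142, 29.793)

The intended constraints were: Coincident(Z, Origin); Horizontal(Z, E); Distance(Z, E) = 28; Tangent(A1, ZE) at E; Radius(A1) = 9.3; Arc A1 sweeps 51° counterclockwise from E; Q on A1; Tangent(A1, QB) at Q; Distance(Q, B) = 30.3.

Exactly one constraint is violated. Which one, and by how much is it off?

Distance(Q, B) = 30.3 — off by 3.60.

Z = (0.00, 0.00) ✓; Z.y = 0.00, E.y = 0.00 ✓; |ZE| = 28.00 ✓; ∠(GE, EZ) = 90.00° ✓; |GE| = 9.300 ✓; bearing(G→Q) − bearing(G→E) = 51.00° ✓; |GQ| = 9.300 ✓; ∠(GQ, QB) = 90.00° ✓; |QB| = 33.90 ✗.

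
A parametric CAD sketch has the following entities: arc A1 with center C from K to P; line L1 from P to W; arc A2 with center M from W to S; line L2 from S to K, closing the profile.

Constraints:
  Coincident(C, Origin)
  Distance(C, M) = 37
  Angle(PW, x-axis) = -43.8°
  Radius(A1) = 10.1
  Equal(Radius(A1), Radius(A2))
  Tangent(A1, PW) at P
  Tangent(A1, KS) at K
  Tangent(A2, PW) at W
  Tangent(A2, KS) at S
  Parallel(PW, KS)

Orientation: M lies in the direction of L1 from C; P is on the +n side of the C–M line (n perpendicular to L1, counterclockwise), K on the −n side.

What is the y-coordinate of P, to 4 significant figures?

7.290

The slot axis is L1's direction at -43.8°, so u = (cos -43.8°, sin -43.8°) = (0.7218, -0.6921) and n = (−sin -43.8°, cos -43.8°) = (0.6921, 0.7218). C is at the origin and M lies 37.0 along u from C, so M = 37.0·u = (26.71, -25.61). Tangency of A1 to both parallel lines with radius 10.1 puts P and K at C ± 10.1·n: P = (6.991, 7.290), K = (-6.991, -7.290). So P.y = 7.290.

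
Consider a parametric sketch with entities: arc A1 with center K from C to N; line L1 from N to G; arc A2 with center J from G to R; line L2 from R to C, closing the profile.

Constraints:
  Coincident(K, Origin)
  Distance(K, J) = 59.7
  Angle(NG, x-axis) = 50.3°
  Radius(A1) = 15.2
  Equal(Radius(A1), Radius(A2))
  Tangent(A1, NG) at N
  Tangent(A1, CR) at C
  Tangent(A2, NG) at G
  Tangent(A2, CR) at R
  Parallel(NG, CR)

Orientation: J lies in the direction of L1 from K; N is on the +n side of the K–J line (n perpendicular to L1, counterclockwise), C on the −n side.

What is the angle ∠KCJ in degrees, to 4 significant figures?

75.72°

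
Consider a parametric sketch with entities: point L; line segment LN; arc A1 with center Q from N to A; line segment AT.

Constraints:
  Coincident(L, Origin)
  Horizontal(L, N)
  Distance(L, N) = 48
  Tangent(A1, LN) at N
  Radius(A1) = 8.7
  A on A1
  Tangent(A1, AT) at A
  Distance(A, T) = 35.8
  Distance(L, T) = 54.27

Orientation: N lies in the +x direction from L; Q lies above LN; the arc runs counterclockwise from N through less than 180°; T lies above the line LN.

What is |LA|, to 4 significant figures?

56.71

Checks: ∠(QN, NL) = 90.00° ✓; |QN| = 8.700 ✓; |QA| = 8.700 ✓; ∠(QA, AT) = 90.00° ✓; |AT| = 35.80 ✓; |LT| = 54.27 ✓.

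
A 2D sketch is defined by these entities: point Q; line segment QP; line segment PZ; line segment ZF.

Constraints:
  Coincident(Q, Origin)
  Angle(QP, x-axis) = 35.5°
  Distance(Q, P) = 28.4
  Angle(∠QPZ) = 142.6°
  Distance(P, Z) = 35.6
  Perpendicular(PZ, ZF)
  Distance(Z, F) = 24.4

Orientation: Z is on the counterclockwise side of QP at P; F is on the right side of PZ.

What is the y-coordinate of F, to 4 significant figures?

43.34

∠QPZ = 142.6°, so PZ runs at 35.5° + (180° − 142.6°) = 72.90° from the x-axis; with |PZ| = 35.6, Z = P + 35.6·(cos 72.90°, sin 72.90°) = (33.59, 50.52). PZ ⟂ ZF; with |ZF| = 24.4 on the right of PZ, F = Z + 24.4·(0.9558, -0.2940) = (56.91, 43.34). So F.y = 43.34.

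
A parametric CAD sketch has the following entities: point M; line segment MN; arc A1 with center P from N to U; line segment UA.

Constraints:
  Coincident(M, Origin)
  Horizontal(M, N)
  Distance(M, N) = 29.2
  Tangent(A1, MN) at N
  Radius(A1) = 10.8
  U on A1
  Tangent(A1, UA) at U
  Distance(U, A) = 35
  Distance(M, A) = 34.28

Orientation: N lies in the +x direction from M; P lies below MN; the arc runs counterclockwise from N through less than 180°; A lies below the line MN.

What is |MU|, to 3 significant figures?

20.7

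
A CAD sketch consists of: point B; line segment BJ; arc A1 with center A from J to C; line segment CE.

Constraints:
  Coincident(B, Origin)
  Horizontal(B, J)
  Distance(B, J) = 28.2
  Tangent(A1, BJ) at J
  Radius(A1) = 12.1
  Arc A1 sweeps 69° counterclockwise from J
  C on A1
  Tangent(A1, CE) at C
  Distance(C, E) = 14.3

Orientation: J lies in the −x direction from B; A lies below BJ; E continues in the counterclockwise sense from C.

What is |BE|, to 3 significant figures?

49.4

B is at the origin; BJ is horizontal with |BJ| = 28.2 and J on the −x side, so J = (-28.2, 0.00). Tangency of A1 to BJ means the radius AJ is perpendicular to BJ, so A = J + (0, -12.1) = (-28.2, -12.1). On A1, J sits at bearing 90° from A; a 69° counterclockwise sweep puts C at bearing 159°, so C = A + 12.1·(cos 159°, sin 159°) = (-39.5, -7.76). A1 meets CE tangentially, so AC is at right angles to CE, so CE runs along (−sin 159°, cos 159°); with |CE| = 14.3, E = (-44.6, -21.1). Then |BE| = |E − B| = 49.4.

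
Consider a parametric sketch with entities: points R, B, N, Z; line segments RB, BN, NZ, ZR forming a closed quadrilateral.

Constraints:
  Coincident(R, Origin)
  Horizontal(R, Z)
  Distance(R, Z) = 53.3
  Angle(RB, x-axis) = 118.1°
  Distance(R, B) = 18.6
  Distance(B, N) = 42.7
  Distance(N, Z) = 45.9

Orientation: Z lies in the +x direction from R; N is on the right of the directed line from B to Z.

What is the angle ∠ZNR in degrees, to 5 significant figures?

93.956°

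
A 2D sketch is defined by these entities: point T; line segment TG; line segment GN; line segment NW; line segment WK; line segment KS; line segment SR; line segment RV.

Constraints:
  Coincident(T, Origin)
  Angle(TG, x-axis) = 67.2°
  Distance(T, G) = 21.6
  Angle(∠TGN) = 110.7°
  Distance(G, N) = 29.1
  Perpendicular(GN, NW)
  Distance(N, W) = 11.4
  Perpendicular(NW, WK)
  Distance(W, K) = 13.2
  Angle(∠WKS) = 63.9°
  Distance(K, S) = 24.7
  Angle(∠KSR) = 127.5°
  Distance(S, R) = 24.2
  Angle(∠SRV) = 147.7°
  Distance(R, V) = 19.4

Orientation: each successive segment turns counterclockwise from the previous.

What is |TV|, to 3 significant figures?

81.5

∠KSR = 127.5° gives SR at 125° from the x-axis; with |SR| = 24.2, R = (-17.5, 66.0). ∠SRV = 147.7° gives RV at 157° from the x-axis; with |RV| = 19.4, V = (-35.4, 73.4). Then |TV| = |V − T| = 81.5.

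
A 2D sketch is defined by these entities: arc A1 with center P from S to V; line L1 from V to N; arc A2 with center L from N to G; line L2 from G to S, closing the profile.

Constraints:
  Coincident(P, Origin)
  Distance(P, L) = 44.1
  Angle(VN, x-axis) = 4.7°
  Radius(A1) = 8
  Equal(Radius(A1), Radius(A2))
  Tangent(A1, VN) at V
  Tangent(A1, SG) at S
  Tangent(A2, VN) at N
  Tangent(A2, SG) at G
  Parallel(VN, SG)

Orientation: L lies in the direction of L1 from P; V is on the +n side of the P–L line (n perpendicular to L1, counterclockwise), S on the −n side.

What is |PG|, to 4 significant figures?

44.82

Tangency of A1 to both parallel lines with radius 8.0 puts V and S at P ± 8.0·n: V = (-0.6555, 7.973), S = (0.6555, -7.973). Equal radii place N and G the same way about L: N = L + 8.0·n = (43.30, 11.59), G = L − 8.0·n = (44.61, -4.360). Then |PG| = |G − P| = 44.82.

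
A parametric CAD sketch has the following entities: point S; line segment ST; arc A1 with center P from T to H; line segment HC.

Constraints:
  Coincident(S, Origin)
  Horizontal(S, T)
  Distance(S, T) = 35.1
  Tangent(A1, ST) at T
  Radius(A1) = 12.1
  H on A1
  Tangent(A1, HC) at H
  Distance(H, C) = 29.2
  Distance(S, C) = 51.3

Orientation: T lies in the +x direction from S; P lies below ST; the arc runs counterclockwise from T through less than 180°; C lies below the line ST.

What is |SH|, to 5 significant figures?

27.147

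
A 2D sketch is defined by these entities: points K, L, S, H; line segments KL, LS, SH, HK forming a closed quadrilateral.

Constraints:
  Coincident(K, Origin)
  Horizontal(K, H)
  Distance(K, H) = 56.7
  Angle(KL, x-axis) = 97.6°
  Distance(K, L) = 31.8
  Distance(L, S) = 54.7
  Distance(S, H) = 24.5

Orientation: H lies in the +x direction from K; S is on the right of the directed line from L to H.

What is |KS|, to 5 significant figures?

34.512

Checks: |LS| = 54.70 ✓; |SH| = 24.50 ✓.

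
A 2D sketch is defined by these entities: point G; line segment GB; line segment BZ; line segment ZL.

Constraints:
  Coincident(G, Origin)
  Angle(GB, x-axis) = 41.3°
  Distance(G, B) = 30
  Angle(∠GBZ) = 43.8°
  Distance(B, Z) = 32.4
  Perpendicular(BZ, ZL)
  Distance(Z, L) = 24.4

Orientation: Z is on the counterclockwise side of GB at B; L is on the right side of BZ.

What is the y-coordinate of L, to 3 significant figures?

45.6

∠GBZ = 43.8°, so BZ runs at 41.3° + (180° − 43.8°) = 178° from the x-axis; with |BZ| = 32.4, Z = B + 32.4·(cos 178°, sin 178°) = (-9.83, 21.2). BZ is perpendicular to ZL; with |ZL| = 24.4 on the right of BZ, L = Z + 24.4·(0.0436, 0.999) = (-8.77, 45.6). So L.y = 45.6.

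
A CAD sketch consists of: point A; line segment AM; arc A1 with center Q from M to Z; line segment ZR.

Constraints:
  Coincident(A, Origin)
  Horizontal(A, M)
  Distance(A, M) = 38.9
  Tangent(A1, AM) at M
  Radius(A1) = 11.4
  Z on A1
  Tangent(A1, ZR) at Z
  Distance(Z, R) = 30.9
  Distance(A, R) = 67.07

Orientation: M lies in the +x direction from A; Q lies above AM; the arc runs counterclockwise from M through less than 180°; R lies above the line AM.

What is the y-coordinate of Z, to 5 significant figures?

10.417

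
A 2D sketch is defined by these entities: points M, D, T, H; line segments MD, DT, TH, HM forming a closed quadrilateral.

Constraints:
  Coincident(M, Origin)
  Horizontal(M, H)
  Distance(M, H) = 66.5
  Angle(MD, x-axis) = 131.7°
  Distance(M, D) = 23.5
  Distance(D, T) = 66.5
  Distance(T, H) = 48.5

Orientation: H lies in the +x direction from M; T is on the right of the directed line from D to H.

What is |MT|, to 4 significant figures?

43.01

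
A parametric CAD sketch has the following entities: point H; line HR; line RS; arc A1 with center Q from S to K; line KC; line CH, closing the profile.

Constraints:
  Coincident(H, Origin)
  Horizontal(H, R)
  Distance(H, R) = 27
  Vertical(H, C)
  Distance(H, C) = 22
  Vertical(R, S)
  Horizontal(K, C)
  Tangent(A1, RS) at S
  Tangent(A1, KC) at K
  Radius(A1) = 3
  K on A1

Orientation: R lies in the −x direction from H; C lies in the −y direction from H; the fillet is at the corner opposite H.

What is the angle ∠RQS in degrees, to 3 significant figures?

81.0°

H is at the origin; H and R share the same y with |HR| = 27.0 and R on the −x side, so R = (-27.0, 0.00). H and C share the same x with |HC| = 22.0 and C on the −y side, so C = (0.00, -22.0). The virtual corner opposite H is at (-27.0, -22.0). A1 meets RS tangentially, so QS is at right angles to RS and A1 meets KC tangentially, so QK is at right angles to KC, with radius 3.0, so the center Q sits 3.0 in from both sides at Q = (-24.0, -19.0). That places the tangent points at S = (-27.0, -19.0) on RS and K = (-24.0, -22.0) on KC. Then cos ∠RQS = QR·QS / (|QR||QS|), giving 81.0°.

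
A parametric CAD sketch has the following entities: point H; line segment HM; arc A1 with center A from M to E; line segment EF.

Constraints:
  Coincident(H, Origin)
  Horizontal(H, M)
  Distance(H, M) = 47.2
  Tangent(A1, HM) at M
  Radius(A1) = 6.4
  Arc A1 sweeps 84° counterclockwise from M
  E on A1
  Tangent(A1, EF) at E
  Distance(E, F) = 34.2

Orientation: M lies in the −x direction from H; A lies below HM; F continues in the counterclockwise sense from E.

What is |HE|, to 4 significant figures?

53.87

H is at the origin; HM is horizontal with |HM| = 47.2 and M on the −x side, so M = (-47.20, 0.000). The tangent condition forces AM to be normal to HM, so A = M + (0, -6.4) = (-47.20, -6.400). On A1, M sits at bearing 90° from A; an 84° counterclockwise sweep puts E at bearing 174°, so E = A + 6.4·(cos 174°, sin 174°) = (-53.56, -5.731). Then |HE| = |E − H| = 53.87.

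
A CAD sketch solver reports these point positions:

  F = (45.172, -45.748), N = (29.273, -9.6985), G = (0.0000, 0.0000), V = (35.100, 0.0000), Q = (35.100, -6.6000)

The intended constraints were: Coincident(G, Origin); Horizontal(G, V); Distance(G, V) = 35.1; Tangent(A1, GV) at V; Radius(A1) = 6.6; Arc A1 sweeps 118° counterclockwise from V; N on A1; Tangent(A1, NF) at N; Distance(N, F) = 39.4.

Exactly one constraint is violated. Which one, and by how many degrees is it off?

Tangent(A1, NF) at N — off by 4.20°.

G = (0.00, 0.00) ✓; G.y = 0.00, V.y = 0.00 ✓; |GV| = 35.10 ✓; ∠(QV, VG) = 90.00° ✓; |QV| = 6.600 ✓; bearing(Q→N) − bearing(Q→V) = 118.0° ✓; |QN| = 6.600 ✓; ∠(QN, NF) = 94.20° ✗; |NF| = 39.40 ✓.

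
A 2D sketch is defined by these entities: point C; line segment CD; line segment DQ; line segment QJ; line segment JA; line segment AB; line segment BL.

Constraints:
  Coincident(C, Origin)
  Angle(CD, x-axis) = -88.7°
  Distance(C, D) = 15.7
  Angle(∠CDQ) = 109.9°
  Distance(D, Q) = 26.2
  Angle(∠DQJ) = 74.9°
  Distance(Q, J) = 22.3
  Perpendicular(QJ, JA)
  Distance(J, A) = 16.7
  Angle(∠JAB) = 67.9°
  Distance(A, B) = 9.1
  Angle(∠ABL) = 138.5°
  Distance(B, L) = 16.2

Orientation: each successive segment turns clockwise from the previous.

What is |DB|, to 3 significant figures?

13.9

QJ is perpendicular to JA, so JA runs at 6.10°; with |JA| = 16.7, A = (-9.83, -1.22). ∠JAB = 67.9° gives AB at -106° from the x-axis; with |AB| = 9.1, B = (-12.3, -9.97). Then |DB| = |B − D| = 13.9.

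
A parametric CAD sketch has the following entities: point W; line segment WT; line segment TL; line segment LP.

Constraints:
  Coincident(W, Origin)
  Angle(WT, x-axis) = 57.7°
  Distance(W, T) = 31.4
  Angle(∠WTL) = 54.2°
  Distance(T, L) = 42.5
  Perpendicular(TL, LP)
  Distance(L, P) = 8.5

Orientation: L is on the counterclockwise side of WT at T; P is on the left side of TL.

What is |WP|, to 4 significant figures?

29.50

W is at the origin; WT runs at 57.7° with length 31.4, so T = 31.4·(cos 57.7°, sin 57.7°) = (16.78, 26.54). ∠WTL = 54.2°, so TL runs at 57.7° + (180° − 54.2°) = 183.5° from the x-axis; with |TL| = 42.5, L = T + 42.5·(cos 183.5°, sin 183.5°) = (-25.64, 23.95). The perpendicularity gives LP at right angles to TL; with |LP| = 8.5 on the left of TL, P = L + 8.5·(0.06105, -0.9981) = (-25.12, 15.46). Then |WP| = |P − W| = 29.50.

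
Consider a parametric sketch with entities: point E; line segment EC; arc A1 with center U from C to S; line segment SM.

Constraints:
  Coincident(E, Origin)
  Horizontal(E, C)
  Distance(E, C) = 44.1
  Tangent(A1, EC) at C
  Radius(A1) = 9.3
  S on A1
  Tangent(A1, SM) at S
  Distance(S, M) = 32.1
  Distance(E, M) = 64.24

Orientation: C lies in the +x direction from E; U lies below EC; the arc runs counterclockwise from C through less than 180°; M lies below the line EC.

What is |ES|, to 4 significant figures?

37.84

E is at the origin; EC is horizontal with |EC| = 44.1 and C on the +x side, so C = (44.10, 0.000). Since A1 is tangent to EC there, UC ⟂ EC, so U = C + (0, -9.3) = (44.10, -9.300). Since US ⟂ SM (tangency), |UM| = √(9.3² + 32.1²) = 33.42 regardless of where S sits on A1. So M lies on both circle(E, 64.24) and circle(U, 33.42); the below-EC intersection is M = (48.20, -42.47). S is the foot of the tangent from M: S = (35.55, -12.96).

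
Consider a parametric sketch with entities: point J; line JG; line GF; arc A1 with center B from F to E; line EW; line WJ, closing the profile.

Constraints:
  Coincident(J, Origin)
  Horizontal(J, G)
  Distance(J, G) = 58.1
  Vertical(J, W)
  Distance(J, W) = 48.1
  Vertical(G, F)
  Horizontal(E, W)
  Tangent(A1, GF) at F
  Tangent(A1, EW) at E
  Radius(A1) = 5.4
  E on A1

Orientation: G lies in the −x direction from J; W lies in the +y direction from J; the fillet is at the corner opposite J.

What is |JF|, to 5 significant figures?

72.103

J is at the origin; JG is horizontal with |JG| = 58.1 and G on the −x side, so G = (-58.100, 0.0000). J and W share the same x with |JW| = 48.1 and W on the +y side, so W = (0.0000, 48.100). The virtual corner opposite J is at (-58.100, 48.100). Tangency of A1 to GF means the radius BF is perpendicular to GF and A1 meets EW tangentially, so BE is at right angles to EW, with radius 5.4, so the center B sits 5.4 in from both sides at B = (-52.700, 42.700). That places the tangent points at F = (-58.100, 42.700) on GF and E = (-52.700, 48.100) on EW. Then |JF| = |F − J| = 72.103.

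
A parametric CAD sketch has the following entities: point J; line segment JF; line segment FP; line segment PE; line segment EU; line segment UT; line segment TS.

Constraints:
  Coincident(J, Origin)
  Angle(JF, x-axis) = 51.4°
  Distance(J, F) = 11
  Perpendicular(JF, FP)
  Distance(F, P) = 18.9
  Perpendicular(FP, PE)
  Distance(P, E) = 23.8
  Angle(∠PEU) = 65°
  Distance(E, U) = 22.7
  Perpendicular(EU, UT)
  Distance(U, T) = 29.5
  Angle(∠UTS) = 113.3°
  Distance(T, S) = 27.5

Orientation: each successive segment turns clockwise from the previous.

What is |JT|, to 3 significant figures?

25.9

J is at the origin; JF runs at 51.4° with length 11.0, so F = (6.86, 8.60). JF ⟂ FP, so FP runs at -38.6°; with |FP| = 18.9, P = (21.6, -3.19). FP ⟂ PE, so PE runs at -129°; with |PE| = 23.8, E = (6.79, -21.8). ∠PEU = 65.0° gives EU at 116° from the x-axis; with |EU| = 22.7, U = (-3.31, -1.46). EU is perpendicular to UT, so UT runs at 26.4°; with |UT| = 29.5, T = (23.1, 11.7). Then |JT| = |T − J| = 25.9.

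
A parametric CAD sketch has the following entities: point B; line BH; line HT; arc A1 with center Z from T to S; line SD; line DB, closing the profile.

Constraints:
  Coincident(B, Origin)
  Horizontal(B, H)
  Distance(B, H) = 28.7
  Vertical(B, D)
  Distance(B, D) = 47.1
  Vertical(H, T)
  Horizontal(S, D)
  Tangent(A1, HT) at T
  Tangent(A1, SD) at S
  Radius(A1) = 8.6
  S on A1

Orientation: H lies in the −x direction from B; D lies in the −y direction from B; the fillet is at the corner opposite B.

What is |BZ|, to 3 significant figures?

43.4

BD is vertical with |BD| = 47.1 and D on the −y side, so D = (0.00, -47.1). The virtual corner opposite B is at (-28.7, -47.1). Tangency of A1 to HT means the radius ZT is perpendicular to HT and A1 meets SD tangentially, so ZS is at right angles to SD, with radius 8.6, so the center Z sits 8.6 in from both sides at Z = (-20.1, -38.5). Then |BZ| = |Z − B| = 43.4.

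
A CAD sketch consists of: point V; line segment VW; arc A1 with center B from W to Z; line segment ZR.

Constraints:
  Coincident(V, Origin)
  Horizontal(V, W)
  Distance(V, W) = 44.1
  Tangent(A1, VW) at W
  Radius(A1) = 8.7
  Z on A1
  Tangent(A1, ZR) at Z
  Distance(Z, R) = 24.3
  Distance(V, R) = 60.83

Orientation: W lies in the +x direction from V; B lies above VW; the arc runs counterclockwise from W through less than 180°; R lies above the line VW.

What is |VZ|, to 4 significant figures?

53.61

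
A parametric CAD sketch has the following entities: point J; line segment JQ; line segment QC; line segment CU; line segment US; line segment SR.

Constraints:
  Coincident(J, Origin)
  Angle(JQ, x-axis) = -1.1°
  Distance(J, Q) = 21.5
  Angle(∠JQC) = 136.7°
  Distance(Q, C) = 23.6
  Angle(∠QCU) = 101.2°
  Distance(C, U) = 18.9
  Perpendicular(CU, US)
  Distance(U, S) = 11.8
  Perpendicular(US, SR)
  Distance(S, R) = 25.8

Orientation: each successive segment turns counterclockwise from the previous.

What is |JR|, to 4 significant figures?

32.60

J is at the origin; JQ runs at -1.1° with length 21.5, so Q = (21.50, -0.4127). ∠JQC = 136.7° gives QC at 42.20° from the x-axis; with |QC| = 23.6, C = (38.98, 15.44). ∠QCU = 101.2° gives CU at 121.0° from the x-axis; with |CU| = 18.9, U = (29.24, 31.64). CU ⟂ US, so US runs at -149.0°; with |US| = 11.8, S = (19.13, 25.56). US ⟂ SR, so SR runs at -59.00°; with |SR| = 25.8, R = (32.42, 3.448). Then |JR| = |R − J| = 32.60.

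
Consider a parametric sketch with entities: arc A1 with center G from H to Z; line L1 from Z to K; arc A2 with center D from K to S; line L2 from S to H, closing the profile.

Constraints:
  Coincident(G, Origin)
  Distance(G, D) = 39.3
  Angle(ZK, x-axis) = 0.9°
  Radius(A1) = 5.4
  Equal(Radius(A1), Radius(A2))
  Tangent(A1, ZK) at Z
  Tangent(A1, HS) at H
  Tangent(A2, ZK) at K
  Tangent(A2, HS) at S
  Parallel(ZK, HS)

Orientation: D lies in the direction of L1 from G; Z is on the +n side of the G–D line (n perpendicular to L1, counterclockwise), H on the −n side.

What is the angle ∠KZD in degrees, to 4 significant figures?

7.824°

Tangency of A1 to both parallel lines with radius 5.4 puts Z and H at G ± 5.4·n: Z = (-0.08482, 5.399), H = (0.08482, -5.399). Equal radii place K and S the same way about D: K = D + 5.4·n = (39.21, 6.017), S = D − 5.4·n = (39.38, -4.782). Then cos ∠KZD = ZK·ZD / (|ZK||ZD|), giving 7.824°.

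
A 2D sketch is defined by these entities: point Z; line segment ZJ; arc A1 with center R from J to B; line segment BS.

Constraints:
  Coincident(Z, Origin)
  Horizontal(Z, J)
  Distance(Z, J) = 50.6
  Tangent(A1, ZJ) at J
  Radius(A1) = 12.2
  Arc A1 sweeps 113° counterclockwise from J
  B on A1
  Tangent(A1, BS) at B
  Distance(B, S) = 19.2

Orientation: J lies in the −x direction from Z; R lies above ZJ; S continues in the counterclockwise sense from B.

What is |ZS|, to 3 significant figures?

58.3

Z is at the origin; Z and J share the same y with |ZJ| = 50.6 and J on the −x side, so J = (-50.6, 0.00). Tangency of A1 to ZJ means the radius RJ is perpendicular to ZJ, so R = J + (0, 12.2) = (-50.6, 12.2). On A1, J sits at bearing -90° from R; a 113° counterclockwise sweep puts B at bearing 23°, so B = R + 12.2·(cos 23°, sin 23°) = (-39.4, 17.0). The tangent condition forces RB to be normal to BS, so BS runs along (−sin 23°, cos 23°); with |BS| = 19.2, S = (-46.9, 34.6). Then |ZS| = |S − Z| = 58.3.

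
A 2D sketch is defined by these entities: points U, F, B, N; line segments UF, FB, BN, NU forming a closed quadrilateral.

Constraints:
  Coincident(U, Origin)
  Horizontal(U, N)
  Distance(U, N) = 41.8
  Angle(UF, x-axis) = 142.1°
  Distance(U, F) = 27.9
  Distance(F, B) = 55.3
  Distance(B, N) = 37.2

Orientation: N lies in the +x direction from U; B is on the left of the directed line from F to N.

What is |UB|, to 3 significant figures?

46.5

U is at the origin; U and N share the same y with |UN| = 41.8 and N in +x, so N = (41.8, 0). UF runs at 142.1° with |UF| = 27.9, so F = (-22.0, 17.1). B is determined by |FB| = 55.3 and |BN| = 37.2 together: it lies at the intersection of circle(F, 55.3) and circle(N, 37.2). With |FN| = 66.1, the foot of the radical line on FN is 45.7 from F and the perpendicular offset is √(55.3² − 45.7²) = 31.1. Taking the left-of-FN solution: B = (30.2, 35.3).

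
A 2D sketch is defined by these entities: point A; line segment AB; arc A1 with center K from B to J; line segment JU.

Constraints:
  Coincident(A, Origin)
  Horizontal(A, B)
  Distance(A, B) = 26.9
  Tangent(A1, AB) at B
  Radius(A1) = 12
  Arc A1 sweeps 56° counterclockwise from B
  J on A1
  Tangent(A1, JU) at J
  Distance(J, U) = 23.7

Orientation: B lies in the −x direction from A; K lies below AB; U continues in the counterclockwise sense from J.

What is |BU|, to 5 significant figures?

34.062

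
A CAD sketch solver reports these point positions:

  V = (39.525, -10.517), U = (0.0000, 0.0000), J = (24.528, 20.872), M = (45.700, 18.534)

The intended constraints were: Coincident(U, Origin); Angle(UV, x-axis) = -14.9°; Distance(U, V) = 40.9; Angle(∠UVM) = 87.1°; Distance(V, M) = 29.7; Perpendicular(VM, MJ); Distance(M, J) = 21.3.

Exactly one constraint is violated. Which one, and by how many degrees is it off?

Perpendicular(VM, MJ) — off by 5.70°.

U = (0.00, 0.00) ✓; UV at -14.90° ✓; |UV| = 40.90 ✓; ∠UVM = 87.10° ✓; |VM| = 29.70 ✓; ∠(VM, MJ) = 95.70° ✗; |MJ| = 21.30 ✓.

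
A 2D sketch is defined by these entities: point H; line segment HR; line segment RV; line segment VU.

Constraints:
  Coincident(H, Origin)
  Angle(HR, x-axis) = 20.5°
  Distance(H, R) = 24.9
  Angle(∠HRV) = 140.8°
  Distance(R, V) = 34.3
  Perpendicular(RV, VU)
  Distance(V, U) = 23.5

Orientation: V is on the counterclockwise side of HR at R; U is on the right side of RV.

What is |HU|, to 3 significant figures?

66.4

H is at the origin; HR runs at 20.5° with length 24.9, so R = 24.9·(cos 20.5°, sin 20.5°) = (23.3, 8.72). ∠HRV = 140.8°, so RV runs at 20.5° + (180° − 140.8°) = 59.7° from the x-axis; with |RV| = 34.3, V = R + 34.3·(cos 59.7°, sin 59.7°) = (40.6, 38.3). RV is perpendicular to VU; with |VU| = 23.5 on the right of RV, U = V + 23.5·(0.863, -0.505) = (60.9, 26.5). Then |HU| = |U − H| = 66.4.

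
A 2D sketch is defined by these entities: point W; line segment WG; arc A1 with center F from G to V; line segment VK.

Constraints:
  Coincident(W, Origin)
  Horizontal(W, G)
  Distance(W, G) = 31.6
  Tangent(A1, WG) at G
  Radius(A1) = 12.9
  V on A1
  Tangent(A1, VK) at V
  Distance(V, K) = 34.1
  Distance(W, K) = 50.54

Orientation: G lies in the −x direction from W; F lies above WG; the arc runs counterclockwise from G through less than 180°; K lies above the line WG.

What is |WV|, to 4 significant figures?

22.70

Checks: |FV| = 12.90 ✓; ∠(FV, VK) = 90.00° ✓; |VK| = 34.10 ✓; |WK| = 50.54 ✓.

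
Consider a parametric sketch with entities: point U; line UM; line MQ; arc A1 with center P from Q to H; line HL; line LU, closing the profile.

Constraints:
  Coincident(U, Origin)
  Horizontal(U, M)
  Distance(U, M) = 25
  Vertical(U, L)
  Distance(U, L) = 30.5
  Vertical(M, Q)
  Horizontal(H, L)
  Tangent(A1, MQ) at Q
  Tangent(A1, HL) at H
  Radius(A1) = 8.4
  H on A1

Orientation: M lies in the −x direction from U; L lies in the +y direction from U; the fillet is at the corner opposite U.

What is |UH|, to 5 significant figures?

34.725

U is at the origin; UM is horizontal with |UM| = 25.0 and M on the −x side, so M = (-25.000, 0.0000). UL is vertical with |UL| = 30.5 and L on the +y side, so L = (0.0000, 30.500). The virtual corner opposite U is at (-25.000, 30.500). Tangency of A1 to MQ means the radius PQ is perpendicular to MQ and tangency of A1 to HL means the radius PH is perpendicular to HL, with radius 8.4, so the center P sits 8.4 in from both sides at P = (-16.600, 22.100). That places the tangent points at Q = (-25.000, 22.100) on MQ and H = (-16.600, 30.500) on HL. Then |UH| = |H − U| = 34.725.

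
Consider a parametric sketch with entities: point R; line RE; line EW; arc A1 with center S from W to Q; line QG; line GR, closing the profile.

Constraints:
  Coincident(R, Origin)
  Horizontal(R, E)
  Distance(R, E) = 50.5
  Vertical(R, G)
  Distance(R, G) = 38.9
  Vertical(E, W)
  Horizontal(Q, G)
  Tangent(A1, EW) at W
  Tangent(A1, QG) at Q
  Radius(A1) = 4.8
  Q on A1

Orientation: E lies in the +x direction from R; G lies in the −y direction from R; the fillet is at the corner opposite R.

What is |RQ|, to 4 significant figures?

60.01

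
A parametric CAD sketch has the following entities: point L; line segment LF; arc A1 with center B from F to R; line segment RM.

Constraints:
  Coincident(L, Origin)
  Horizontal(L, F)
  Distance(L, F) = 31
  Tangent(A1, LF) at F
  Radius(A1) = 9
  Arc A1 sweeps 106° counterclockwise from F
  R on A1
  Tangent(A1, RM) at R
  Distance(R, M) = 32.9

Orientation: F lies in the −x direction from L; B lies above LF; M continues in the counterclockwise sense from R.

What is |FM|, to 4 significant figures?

43.11

On A1, F sits at bearing -90° from B; a 106° counterclockwise sweep puts R at bearing 16°, so R = B + 9.0·(cos 16°, sin 16°) = (-22.35, 11.48). Tangency of A1 to RM means the radius BR is perpendicular to RM, so RM runs along (−sin 16°, cos 16°); with |RM| = 32.9, M = (-31.42, 43.11). Then |FM| = |M − F| = 43.11.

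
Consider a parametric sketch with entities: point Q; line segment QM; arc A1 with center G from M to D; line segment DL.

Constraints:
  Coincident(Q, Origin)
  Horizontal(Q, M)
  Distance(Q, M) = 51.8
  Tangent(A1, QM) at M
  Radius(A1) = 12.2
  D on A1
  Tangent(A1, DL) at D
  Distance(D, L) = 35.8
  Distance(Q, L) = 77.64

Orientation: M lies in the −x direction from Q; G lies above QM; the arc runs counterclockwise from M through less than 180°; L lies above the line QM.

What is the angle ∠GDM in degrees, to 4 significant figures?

29.21°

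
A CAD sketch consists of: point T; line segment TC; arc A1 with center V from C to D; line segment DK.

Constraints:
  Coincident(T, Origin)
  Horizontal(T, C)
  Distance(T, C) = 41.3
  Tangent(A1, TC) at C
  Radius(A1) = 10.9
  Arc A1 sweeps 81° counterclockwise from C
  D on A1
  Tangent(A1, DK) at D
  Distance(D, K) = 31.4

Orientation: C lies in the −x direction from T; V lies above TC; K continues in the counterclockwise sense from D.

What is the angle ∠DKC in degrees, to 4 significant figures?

12.30°

T is at the origin; TC is horizontal with |TC| = 41.3 and C on the −x side, so C = (-41.30, 0.000). Tangency of A1 to TC means the radius VC is perpendicular to TC, so V = C + (0, 10.9) = (-41.30, 10.90). On A1, C sits at bearing -90° from V; an 81° counterclockwise sweep puts D at bearing -9°, so D = V + 10.9·(cos -9°, sin -9°) = (-30.53, 9.195). Since A1 is tangent to DK there, VD ⟂ DK, so DK runs along (−sin -9°, cos -9°); with |DK| = 31.4, K = (-25.62, 40.21). Then cos ∠DKC = KD·KC / (|KD||KC|), giving 12.30°.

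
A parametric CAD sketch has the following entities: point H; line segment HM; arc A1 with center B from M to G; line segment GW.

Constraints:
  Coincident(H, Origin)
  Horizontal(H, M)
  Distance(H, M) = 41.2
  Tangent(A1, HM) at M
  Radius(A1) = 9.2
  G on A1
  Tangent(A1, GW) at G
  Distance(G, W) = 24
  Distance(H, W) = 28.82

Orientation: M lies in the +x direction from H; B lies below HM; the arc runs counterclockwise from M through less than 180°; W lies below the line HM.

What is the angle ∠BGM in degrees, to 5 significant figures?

64.796°

Checks: |BG| = 9.200 ✓; ∠(BG, GW) = 90.00° ✓; |GW| = 24.00 ✓; |HW| = 28.82 ✓.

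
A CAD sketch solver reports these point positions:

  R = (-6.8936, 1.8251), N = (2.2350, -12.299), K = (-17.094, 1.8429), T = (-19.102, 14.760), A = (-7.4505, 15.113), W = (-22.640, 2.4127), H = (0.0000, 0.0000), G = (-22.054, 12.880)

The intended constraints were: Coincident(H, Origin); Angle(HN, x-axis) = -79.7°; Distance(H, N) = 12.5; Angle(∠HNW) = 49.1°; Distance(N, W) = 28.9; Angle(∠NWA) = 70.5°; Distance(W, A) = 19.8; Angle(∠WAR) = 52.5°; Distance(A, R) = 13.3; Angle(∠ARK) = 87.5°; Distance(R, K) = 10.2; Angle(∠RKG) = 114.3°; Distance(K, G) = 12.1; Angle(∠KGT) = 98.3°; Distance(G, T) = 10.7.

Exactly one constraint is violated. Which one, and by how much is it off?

Distance(G, T) = 10.7 — off by 7.20.

H = (0.00, 0.00) ✓; HN at -79.70° ✓; |HN| = 12.50 ✓; ∠HNW = 49.10° ✓; |NW| = 28.90 ✓; ∠NWA = 70.50° ✓; |WA| = 19.80 ✓; ∠WAR = 52.50° ✓; |AR| = 13.30 ✓; ∠ARK = 87.50° ✓; |RK| = 10.20 ✓; ∠RKG = 114.3° ✓; |KG| = 12.10 ✓; ∠KGT = 98.29° ✓; |GT| = 3.500 ✗.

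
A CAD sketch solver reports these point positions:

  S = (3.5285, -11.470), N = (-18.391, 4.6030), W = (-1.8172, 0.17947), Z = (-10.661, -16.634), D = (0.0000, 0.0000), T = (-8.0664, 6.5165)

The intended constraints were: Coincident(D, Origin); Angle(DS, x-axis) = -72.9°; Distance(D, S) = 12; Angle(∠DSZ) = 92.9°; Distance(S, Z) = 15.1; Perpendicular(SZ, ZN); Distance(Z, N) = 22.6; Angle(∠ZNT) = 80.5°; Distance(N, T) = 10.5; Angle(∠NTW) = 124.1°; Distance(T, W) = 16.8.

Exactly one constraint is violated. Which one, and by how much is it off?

Distance(T, W) = 16.8 — off by 7.90.

D = (0.00, 0.00) ✓; DS at -72.90° ✓; |DS| = 12.00 ✓; ∠DSZ = 92.90° ✓; |SZ| = 15.10 ✓; ∠(SZ, ZN) = 90.00° ✓; |ZN| = 22.60 ✓; ∠ZNT = 80.50° ✓; |NT| = 10.50 ✓; ∠NTW = 124.1° ✓; |TW| = 8.900 ✗.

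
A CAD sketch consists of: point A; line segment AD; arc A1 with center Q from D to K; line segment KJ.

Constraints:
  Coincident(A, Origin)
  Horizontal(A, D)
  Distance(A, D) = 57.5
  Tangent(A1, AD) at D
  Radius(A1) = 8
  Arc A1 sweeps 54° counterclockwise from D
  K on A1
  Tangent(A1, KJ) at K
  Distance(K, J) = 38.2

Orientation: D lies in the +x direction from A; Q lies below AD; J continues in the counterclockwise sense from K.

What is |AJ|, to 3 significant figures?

44.6

A is at the origin; A and D share the same y with |AD| = 57.5 and D on the +x side, so D = (57.5, 0.00). A1 meets AD tangentially, so QD is at right angles to AD, so Q = D + (0, -8) = (57.5, -8.00). On A1, D sits at bearing 90° from Q; a 54° counterclockwise sweep puts K at bearing 144°, so K = Q + 8.0·(cos 144°, sin 144°) = (51.0, -3.30). The tangent condition forces QK to be normal to KJ, so KJ runs along (−sin 144°, cos 144°); with |KJ| = 38.2, J = (28.6, -34.2). Then |AJ| = |J − A| = 44.6.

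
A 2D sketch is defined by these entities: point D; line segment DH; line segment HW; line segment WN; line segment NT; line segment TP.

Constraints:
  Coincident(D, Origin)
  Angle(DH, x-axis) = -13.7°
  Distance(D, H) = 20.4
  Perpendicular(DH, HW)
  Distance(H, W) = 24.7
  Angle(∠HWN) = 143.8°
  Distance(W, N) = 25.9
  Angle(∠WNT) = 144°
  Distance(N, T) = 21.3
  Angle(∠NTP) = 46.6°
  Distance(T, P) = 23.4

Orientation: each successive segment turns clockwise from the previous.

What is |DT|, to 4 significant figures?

54.28

D is at the origin; DH runs at -13.7° with length 20.4, so H = (19.82, -4.831). DH ⟂ HW, so HW runs at -103.7°; with |HW| = 24.7, W = (13.97, -28.83). ∠HWN = 143.8° gives WN at -139.9° from the x-axis; with |WN| = 25.9, N = (-5.842, -45.51). ∠WNT = 144.0° gives NT at -175.9° from the x-axis; with |NT| = 21.3, T = (-27.09, -47.03). Then |DT| = |T − D| = 54.28.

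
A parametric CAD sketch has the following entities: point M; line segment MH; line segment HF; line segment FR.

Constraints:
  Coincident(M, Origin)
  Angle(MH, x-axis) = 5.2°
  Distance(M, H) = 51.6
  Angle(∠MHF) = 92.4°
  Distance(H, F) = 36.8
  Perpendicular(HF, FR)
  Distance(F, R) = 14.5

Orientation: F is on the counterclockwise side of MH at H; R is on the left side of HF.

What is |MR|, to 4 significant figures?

53.77

M is at the origin; MH runs at 5.2° with length 51.6, so H = 51.6·(cos 5.2°, sin 5.2°) = (51.39, 4.677). ∠MHF = 92.4°, so HF runs at 5.2° + (180° − 92.4°) = 92.80° from the x-axis; with |HF| = 36.8, F = H + 36.8·(cos 92.80°, sin 92.80°) = (49.59, 41.43). HF is perpendicular to FR; with |FR| = 14.5 on the left of HF, R = F + 14.5·(-0.9988, -0.04885) = (35.11, 40.72). Then |MR| = |R − M| = 53.77.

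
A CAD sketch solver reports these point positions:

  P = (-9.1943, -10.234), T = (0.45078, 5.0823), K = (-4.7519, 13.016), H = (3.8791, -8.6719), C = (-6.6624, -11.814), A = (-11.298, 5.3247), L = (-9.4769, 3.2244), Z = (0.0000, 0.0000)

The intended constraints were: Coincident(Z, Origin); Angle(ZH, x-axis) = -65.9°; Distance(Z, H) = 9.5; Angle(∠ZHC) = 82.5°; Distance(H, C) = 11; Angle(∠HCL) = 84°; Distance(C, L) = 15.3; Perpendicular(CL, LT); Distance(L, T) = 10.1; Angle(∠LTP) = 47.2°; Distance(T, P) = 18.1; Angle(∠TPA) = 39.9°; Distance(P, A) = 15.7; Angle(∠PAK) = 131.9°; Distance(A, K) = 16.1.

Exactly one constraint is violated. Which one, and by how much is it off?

Distance(A, K) = 16.1 — off by 6.00.

Z = (0.00, 0.00) ✓; ZH at -65.90° ✓; |ZH| = 9.500 ✓; ∠ZHC = 82.50° ✓; |HC| = 11.00 ✓; ∠HCL = 84.00° ✓; |CL| = 15.30 ✓; ∠(CL, LT) = 90.00° ✓; |LT| = 10.10 ✓; ∠LTP = 47.20° ✓; |TP| = 18.10 ✓; ∠TPA = 39.90° ✓; |PA| = 15.70 ✓; ∠PAK = 131.9° ✓; |AK| = 10.10 ✗.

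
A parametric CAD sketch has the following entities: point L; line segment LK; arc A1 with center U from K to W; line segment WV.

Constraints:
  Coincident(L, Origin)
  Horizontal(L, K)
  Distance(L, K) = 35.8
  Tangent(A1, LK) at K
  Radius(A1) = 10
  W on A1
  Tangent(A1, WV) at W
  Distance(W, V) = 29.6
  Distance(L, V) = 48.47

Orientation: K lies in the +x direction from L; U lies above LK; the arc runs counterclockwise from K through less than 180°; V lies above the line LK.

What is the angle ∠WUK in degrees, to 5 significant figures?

124.48°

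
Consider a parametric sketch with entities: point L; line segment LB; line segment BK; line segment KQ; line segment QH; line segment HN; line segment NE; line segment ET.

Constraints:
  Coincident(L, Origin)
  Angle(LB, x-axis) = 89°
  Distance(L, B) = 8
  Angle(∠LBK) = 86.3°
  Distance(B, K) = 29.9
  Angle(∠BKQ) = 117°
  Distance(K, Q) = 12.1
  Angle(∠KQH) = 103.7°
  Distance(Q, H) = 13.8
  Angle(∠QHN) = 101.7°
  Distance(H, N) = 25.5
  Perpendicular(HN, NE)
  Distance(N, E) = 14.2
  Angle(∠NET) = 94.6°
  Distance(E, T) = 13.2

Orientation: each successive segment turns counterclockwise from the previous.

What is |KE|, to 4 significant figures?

17.94

L is at the origin; LB runs at 89.0° with length 8.0, so B = (0.1396, 7.999). ∠LBK = 86.3° gives BK at -177.3° from the x-axis; with |BK| = 29.9, K = (-29.73, 6.590). ∠BKQ = 117.0° gives KQ at -114.3° from the x-axis; with |KQ| = 12.1, Q = (-34.71, -4.438). ∠KQH = 103.7° gives QH at -38.00° from the x-axis; with |QH| = 13.8, H = (-23.83, -12.93). ∠QHN = 101.7° gives HN at 40.30° from the x-axis; with |HN| = 25.5, N = (-4.384, 3.559). HN is perpendicular to NE, so NE runs at 130.3°; with |NE| = 14.2, E = (-13.57, 14.39). Then |KE| = |E − K| = 17.94.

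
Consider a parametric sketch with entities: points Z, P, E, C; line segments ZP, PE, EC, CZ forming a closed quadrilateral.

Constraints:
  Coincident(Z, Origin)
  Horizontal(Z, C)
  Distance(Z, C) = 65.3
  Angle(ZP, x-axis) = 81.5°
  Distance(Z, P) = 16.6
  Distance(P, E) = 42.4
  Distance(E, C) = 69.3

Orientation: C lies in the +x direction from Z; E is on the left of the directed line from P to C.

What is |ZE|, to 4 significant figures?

58.35

Z is at the origin; Z and C share the same y with |ZC| = 65.3 and C in +x, so C = (65.3, 0). ZP runs at 81.5° with |ZP| = 16.6, so P = (2.454, 16.42). E is determined by |PE| = 42.4 and |EC| = 69.3 together: it lies at the intersection of circle(P, 42.4) and circle(C, 69.3). With |PC| = 64.96, the foot of the radical line on PC is 9.349 from P and the perpendicular offset is √(42.4² − 9.349²) = 41.36. Taking the left-of-PC solution: E = (21.95, 54.07).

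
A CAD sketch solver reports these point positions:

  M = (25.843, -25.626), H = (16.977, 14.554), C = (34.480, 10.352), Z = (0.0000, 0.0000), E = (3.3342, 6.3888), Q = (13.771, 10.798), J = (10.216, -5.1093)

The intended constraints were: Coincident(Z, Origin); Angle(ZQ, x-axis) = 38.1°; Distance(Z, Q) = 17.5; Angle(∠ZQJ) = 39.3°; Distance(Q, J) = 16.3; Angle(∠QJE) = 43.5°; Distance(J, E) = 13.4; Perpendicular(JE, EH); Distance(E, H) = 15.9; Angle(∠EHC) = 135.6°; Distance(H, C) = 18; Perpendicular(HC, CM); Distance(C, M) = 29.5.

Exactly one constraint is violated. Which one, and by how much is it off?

Distance(C, M) = 29.5 — off by 7.50.

Z = (0.00, 0.00) ✓; ZQ at 38.10° ✓; |ZQ| = 17.50 ✓; ∠ZQJ = 39.30° ✓; |QJ| = 16.30 ✓; ∠QJE = 43.50° ✓; |JE| = 13.40 ✓; ∠(JE, EH) = 90.00° ✓; |EH| = 15.90 ✓; ∠EHC = 135.6° ✓; |HC| = 18.00 ✓; ∠(HC, CM) = 90.00° ✓; |CM| = 37.00 ✗.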